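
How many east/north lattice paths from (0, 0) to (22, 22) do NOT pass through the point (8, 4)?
Number of paths = 1870738341720

Total paths from (0, 0) to (22, 22): C(44, 22) = 2104098963720. Paths through (8, 4): (paths (0, 0) → (8, 4)) × (paths (8, 4) → (22, 22)) = C(12, 8) · C(32, 14) = 495 · 471435600 = 233360622000. Avoidance count = 2104098963720 − 233360622000 = 1870738341720.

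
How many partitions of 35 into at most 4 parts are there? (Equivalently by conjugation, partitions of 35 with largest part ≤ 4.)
p(35, parts ≤ 4) = 441

Use the recurrence p(n, m) = p(n, m−1) + p(n−m, m): either the largest part is < m (count p(n, m−1)) or the largest part is exactly m (remove one copy of m, count p(n−m, m)). With p(0, ·) = 1 this gives p(35, parts ≤ 4) = 441. (By conjugating Young diagrams, this also counts partitions of 35 into at most 4 parts.)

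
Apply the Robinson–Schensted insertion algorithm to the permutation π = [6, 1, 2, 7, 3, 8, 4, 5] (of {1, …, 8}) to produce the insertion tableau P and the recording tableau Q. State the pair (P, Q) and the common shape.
P = [1, 2, 3, 4, 5] / [6, 7, 8];  Q = [1, 3, 4, 6, 8] / [2, 5, 7];  common shape = (5, 3)

Row-insert the values π_1, π_2, … into P one at a time, bumping the leftmost entry strictly greater than the inserted value down to the next row. The recording tableau Q records, in position (i, j), the step at which that cell was added to P.
  Insert 6 (step 1): P = [6];  Q = [1]
  Insert 1 (step 2): P = [1] / [6];  Q = [1] / [2]
  Insert 2 (step 3): P = [1, 2] / [6];  Q = [1, 3] / [2]
  Insert 7 (step 4): P = [1, 2, 7] / [6];  Q = [1, 3, 4] / [2]
  Insert 3 (step 5): P = [1, 2, 3] / [6, 7];  Q = [1, 3, 4] / [2, 5]
  Insert 8 (step 6): P = [1, 2, 3, 8] / [6, 7];  Q = [1, 3, 4, 6] / [2, 5]
  Insert 4 (step 7): P = [1, 2, 3, 4] / [6, 7, 8];  Q = [1, 3, 4, 6] / [2, 5, 7]
  Insert 5 (step 8): P = [1, 2, 3, 4, 5] / [6, 7, 8];  Q = [1, 3, 4, 6, 8] / [2, 5, 7]
Final shape: (5, 3).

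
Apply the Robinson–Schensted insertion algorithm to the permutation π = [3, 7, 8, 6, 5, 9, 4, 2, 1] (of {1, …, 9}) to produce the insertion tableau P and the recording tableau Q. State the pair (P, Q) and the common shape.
P = [1, 4, 8, 9] / [2] / [3] / [5] / [6] / [7];  Q = [1, 2, 3, 6] / [4] / [5] / [7] / [8] / [9];  common shape = (4, 1, 1, 1, 1, 1)

Row-insert the values π_1, π_2, … into P one at a time, bumping the leftmost entry strictly greater than the inserted value down to the next row. The recording tableau Q records, in position (i, j), the step at which that cell was added to P.
  Insert 3 (step 1): P = [3];  Q = [1]
  Insert 7 (step 2): P = [3, 7];  Q = [1, 2]
  Insert 8 (step 3): P = [3, 7, 8];  Q = [1, 2, 3]
  Insert 6 (step 4): P = [3, 6, 8] / [7];  Q = [1, 2, 3] / [4]
  Insert 5 (step 5): P = [3, 5, 8] / [6] / [7];  Q = [1, 2, 3] / [4] / [5]
  Insert 9 (step 6): P = [3, 5, 8, 9] / [6] / [7];  Q = [1, 2, 3, 6] / [4] / [5]
  Insert 4 (step 7): P = [3, 4, 8, 9] / [5] / [6] / [7];  Q = [1, 2, 3, 6] / [4] / [5] / [7]
  Insert 2 (step 8): P = [2, 4, 8, 9] / [3] / [5] / [6] / [7];  Q = [1, 2, 3, 6] / [4] / [5] / [7] / [8]
  Insert 1 (step 9): P = [1, 4, 8, 9] / [2] / [3] / [5] / [6] / [7];  Q = [1, 2, 3, 6] / [4] / [5] / [7] / [8] / [9]
Final shape: (4, 1, 1, 1, 1, 1).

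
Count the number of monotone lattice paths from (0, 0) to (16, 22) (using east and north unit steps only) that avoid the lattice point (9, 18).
Number of paths = 20693322180

Total paths from (0, 0) to (16, 22): C(38, 16) = 22239974430. Paths through (9, 18): (paths (0, 0) → (9, 18)) × (paths (9, 18) → (16, 22)) = C(27, 9) · C(11, 7) = 4686825 · 330 = 1546652250. Avoidance count = 22239974430 − 1546652250 = 20693322180.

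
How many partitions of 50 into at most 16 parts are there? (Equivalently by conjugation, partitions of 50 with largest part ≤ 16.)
p(50, parts ≤ 16) = 151685

Use the recurrence p(n, m) = p(n, m−1) + p(n−m, m): either the largest part is < m (count p(n, m−1)) or the largest part is exactly m (remove one copy of m, count p(n−m, m)). With p(0, ·) = 1 this gives p(50, parts ≤ 16) = 151685. (By conjugating Young diagrams, this also counts partitions of 50 into at most 16 parts.)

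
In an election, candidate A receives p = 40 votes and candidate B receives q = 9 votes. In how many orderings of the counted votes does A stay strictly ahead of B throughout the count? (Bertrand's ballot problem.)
Strict-lead orderings = 1299757646

Total orderings of the 49 votes with 40 for A: C(49, 40) = 2054455634. By the Bertrand ballot formula (Cycle Lemma / reflection principle), the number of orderings in which A is strictly ahead of B throughout is (p − q)/(p + q) · C(p + q, p) = (40 − 9)/(40 + 9) · 2054455634 = 1299757646.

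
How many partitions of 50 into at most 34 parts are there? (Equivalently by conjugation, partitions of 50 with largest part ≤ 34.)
p(50, parts ≤ 34) = 203542

Use the recurrence p(n, m) = p(n, m−1) + p(n−m, m): either the largest part is < m (count p(n, m−1)) or the largest part is exactly m (remove one copy of m, count p(n−m, m)). With p(0, ·) = 1 this gives p(50, parts ≤ 34) = 203542. (By conjugating Young diagrams, this also counts partitions of 50 into at most 34 parts.)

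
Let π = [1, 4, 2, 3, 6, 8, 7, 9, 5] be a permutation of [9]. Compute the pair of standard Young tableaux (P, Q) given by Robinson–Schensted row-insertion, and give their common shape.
P = [1, 2, 3, 5, 7, 9] / [4, 6] / [8];  Q = [1, 2, 4, 5, 6, 8] / [3, 7] / [9];  common shape = (6, 2, 1)

Row-insert the values π_1, π_2, … into P one at a time, bumping the leftmost entry strictly greater than the inserted value down to the next row. The recording tableau Q records, in position (i, j), the step at which that cell was added to P.
  Insert 1 (step 1): P = [1];  Q = [1]
  Insert 4 (step 2): P = [1, 4];  Q = [1, 2]
  Insert 2 (step 3): P = [1, 2] / [4];  Q = [1, 2] / [3]
  Insert 3 (step 4): P = [1, 2, 3] / [4];  Q = [1, 2, 4] / [3]
  Insert 6 (step 5): P = [1, 2, 3, 6] / [4];  Q = [1, 2, 4, 5] / [3]
  Insert 8 (step 6): P = [1, 2, 3, 6, 8] / [4];  Q = [1, 2, 4, 5, 6] / [3]
  Insert 7 (step 7): P = [1, 2, 3, 6, 7] / [4, 8];  Q = [1, 2, 4, 5, 6] / [3, 7]
  Insert 9 (step 8): P = [1, 2, 3, 6, 7, 9] / [4, 8];  Q = [1, 2, 4, 5, 6, 8] / [3, 7]
  Insert 5 (step 9): P = [1, 2, 3, 5, 7, 9] / [4, 6] / [8];  Q = [1, 2, 4, 5, 6, 8] / [3, 7] / [9]
Final shape: (6, 2, 1).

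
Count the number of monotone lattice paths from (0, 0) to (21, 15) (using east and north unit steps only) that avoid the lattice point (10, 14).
Number of paths = 5544367488

Total paths from (0, 0) to (21, 15): C(36, 21) = 5567902560. Paths through (10, 14): (paths (0, 0) → (10, 14)) × (paths (10, 14) → (21, 15)) = C(24, 10) · C(12, 11) = 1961256 · 12 = 23535072. Avoidance count = 5567902560 − 23535072 = 5544367488.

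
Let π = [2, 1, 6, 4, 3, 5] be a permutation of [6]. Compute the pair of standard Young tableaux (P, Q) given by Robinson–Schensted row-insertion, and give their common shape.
P = [1, 3, 5] / [2, 4] / [6];  Q = [1, 3, 6] / [2, 4] / [5];  common shape = (3, 2, 1)

Row-insert the values π_1, π_2, … into P one at a time, bumping the leftmost entry strictly greater than the inserted value down to the next row. The recording tableau Q records, in position (i, j), the step at which that cell was added to P.
  Insert 2 (step 1): P = [2];  Q = [1]
  Insert 1 (step 2): P = [1] / [2];  Q = [1] / [2]
  Insert 6 (step 3): P = [1, 6] / [2];  Q = [1, 3] / [2]
  Insert 4 (step 4): P = [1, 4] / [2, 6];  Q = [1, 3] / [2, 4]
  Insert 3 (step 5): P = [1, 3] / [2, 4] / [6];  Q = [1, 3] / [2, 4] / [5]
  Insert 5 (step 6): P = [1, 3, 5] / [2, 4] / [6];  Q = [1, 3, 6] / [2, 4] / [5]
Final shape: (3, 2, 1).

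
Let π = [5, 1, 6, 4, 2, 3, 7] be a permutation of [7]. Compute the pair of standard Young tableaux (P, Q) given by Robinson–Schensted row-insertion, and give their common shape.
P = [1, 2, 3, 7] / [4, 6] / [5];  Q = [1, 3, 6, 7] / [2, 4] / [5];  common shape = (4, 2, 1)

Row-insert the values π_1, π_2, … into P one at a time, bumping the leftmost entry strictly greater than the inserted value down to the next row. The recording tableau Q records, in position (i, j), the step at which that cell was added to P.
  Insert 5 (step 1): P = [5];  Q = [1]
  Insert 1 (step 2): P = [1] / [5];  Q = [1] / [2]
  Insert 6 (step 3): P = [1, 6] / [5];  Q = [1, 3] / [2]
  Insert 4 (step 4): P = [1, 4] / [5, 6];  Q = [1, 3] / [2, 4]
  Insert 2 (step 5): P = [1, 2] / [4, 6] / [5];  Q = [1, 3] / [2, 4] / [5]
  Insert 3 (step 6): P = [1, 2, 3] / [4, 6] / [5];  Q = [1, 3, 6] / [2, 4] / [5]
  Insert 7 (step 7): P = [1, 2, 3, 7] / [4, 6] / [5];  Q = [1, 3, 6, 7] / [2, 4] / [5]
Final shape: (4, 2, 1).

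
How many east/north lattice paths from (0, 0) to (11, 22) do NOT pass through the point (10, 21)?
Number of paths = 104832390

Total paths from (0, 0) to (11, 22): C(33, 11) = 193536720. Paths through (10, 21): (paths (0, 0) → (10, 21)) × (paths (10, 21) → (11, 22)) = C(31, 10) · C(2, 1) = 44352165 · 2 = 88704330. Avoidance count = 193536720 − 88704330 = 104832390.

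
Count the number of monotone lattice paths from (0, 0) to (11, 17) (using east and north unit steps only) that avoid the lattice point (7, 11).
Number of paths = 14791140

Total paths from (0, 0) to (11, 17): C(28, 11) = 21474180. Paths through (7, 11): (paths (0, 0) → (7, 11)) × (paths (7, 11) → (11, 17)) = C(18, 7) · C(10, 4) = 31824 · 210 = 6683040. Avoidance count = 21474180 − 6683040 = 14791140.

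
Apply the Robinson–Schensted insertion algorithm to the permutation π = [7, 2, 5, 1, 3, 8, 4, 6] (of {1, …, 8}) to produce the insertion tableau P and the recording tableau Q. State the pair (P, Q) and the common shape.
P = [1, 3, 4, 6] / [2, 5, 8] / [7];  Q = [1, 3, 6, 8] / [2, 5, 7] / [4];  common shape = (4, 3, 1)

Row-insert the values π_1, π_2, … into P one at a time, bumping the leftmost entry strictly greater than the inserted value down to the next row. The recording tableau Q records, in position (i, j), the step at which that cell was added to P.
  Insert 7 (step 1): P = [7];  Q = [1]
  Insert 2 (step 2): P = [2] / [7];  Q = [1] / [2]
  Insert 5 (step 3): P = [2, 5] / [7];  Q = [1, 3] / [2]
  Insert 1 (step 4): P = [1, 5] / [2] / [7];  Q = [1, 3] / [2] / [4]
  Insert 3 (step 5): P = [1, 3] / [2, 5] / [7];  Q = [1, 3] / [2, 5] / [4]
  Insert 8 (step 6): P = [1, 3, 8] / [2, 5] / [7];  Q = [1, 3, 6] / [2, 5] / [4]
  Insert 4 (step 7): P = [1, 3, 4] / [2, 5, 8] / [7];  Q = [1, 3, 6] / [2, 5, 7] / [4]
  Insert 6 (step 8): P = [1, 3, 4, 6] / [2, 5, 8] / [7];  Q = [1, 3, 6, 8] / [2, 5, 7] / [4]
Final shape: (4, 3, 1).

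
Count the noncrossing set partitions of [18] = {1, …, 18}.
C_18 = 477638700

These noncrossing partitions are counted by the Catalan number C_n = (1/(n + 1)) · C(2n, n). For n = 18: C_18 = (1/19) · C(36, 18) = 9075135300/19 = 477638700.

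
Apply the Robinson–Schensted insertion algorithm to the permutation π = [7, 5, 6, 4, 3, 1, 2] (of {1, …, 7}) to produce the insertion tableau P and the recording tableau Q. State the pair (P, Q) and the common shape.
P = [1, 2] / [3, 6] / [4] / [5] / [7];  Q = [1, 3] / [2, 7] / [4] / [5] / [6];  common shape = (2, 2, 1, 1, 1)

Row-insert the values π_1, π_2, … into P one at a time, bumping the leftmost entry strictly greater than the inserted value down to the next row. The recording tableau Q records, in position (i, j), the step at which that cell was added to P.
  Insert 7 (step 1): P = [7];  Q = [1]
  Insert 5 (step 2): P = [5] / [7];  Q = [1] / [2]
  Insert 6 (step 3): P = [5, 6] / [7];  Q = [1, 3] / [2]
  Insert 4 (step 4): P = [4, 6] / [5] / [7];  Q = [1, 3] / [2] / [4]
  Insert 3 (step 5): P = [3, 6] / [4] / [5] / [7];  Q = [1, 3] / [2] / [4] / [5]
  Insert 1 (step 6): P = [1, 6] / [3] / [4] / [5] / [7];  Q = [1, 3] / [2] / [4] / [5] / [6]
  Insert 2 (step 7): P = [1, 2] / [3, 6] / [4] / [5] / [7];  Q = [1, 3] / [2, 7] / [4] / [5] / [6]
Final shape: (2, 2, 1, 1, 1).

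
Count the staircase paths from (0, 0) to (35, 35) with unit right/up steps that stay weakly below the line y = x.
C_35 = 3116285494907301262

These NE paths below the diagonal are counted by the Catalan number C_n = (1/(n + 1)) · C(2n, n). For n = 35: C_35 = (1/36) · C(70, 35) = 112186277816662845432/36 = 3116285494907301262.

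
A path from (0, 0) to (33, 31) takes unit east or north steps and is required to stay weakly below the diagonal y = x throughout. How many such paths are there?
Number of paths = 156802065535194912

By the reflection principle (André's argument), the number of monotone paths to (33, 31) with n ≤ m that never go above y = x is C(64, 33) − C(64, 34) = 1777090076065542336 − 1620288010530347424 = 156802065535194912.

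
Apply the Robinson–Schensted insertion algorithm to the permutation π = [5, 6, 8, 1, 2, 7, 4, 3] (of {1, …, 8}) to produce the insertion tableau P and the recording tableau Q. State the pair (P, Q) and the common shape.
P = [1, 2, 3] / [4, 6, 7] / [5] / [8];  Q = [1, 2, 3] / [4, 5, 6] / [7] / [8];  common shape = (3, 3, 1, 1)

Row-insert the values π_1, π_2, … into P one at a time, bumping the leftmost entry strictly greater than the inserted value down to the next row. The recording tableau Q records, in position (i, j), the step at which that cell was added to P.
  Insert 5 (step 1): P = [5];  Q = [1]
  Insert 6 (step 2): P = [5, 6];  Q = [1, 2]
  Insert 8 (step 3): P = [5, 6, 8];  Q = [1, 2, 3]
  Insert 1 (step 4): P = [1, 6, 8] / [5];  Q = [1, 2, 3] / [4]
  Insert 2 (step 5): P = [1, 2, 8] / [5, 6];  Q = [1, 2, 3] / [4, 5]
  Insert 7 (step 6): P = [1, 2, 7] / [5, 6, 8];  Q = [1, 2, 3] / [4, 5, 6]
  Insert 4 (step 7): P = [1, 2, 4] / [5, 6, 7] / [8];  Q = [1, 2, 3] / [4, 5, 6] / [7]
  Insert 3 (step 8): P = [1, 2, 3] / [4, 6, 7] / [5] / [8];  Q = [1, 2, 3] / [4, 5, 6] / [7] / [8]
Final shape: (3, 3, 1, 1).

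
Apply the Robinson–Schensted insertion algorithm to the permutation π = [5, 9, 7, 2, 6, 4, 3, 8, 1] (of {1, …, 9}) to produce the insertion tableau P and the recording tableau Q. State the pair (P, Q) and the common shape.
P = [1, 3, 8] / [2, 6] / [4] / [5] / [7] / [9];  Q = [1, 2, 8] / [3, 5] / [4] / [6] / [7] / [9];  common shape = (3, 2, 1, 1, 1, 1)

Row-insert the values π_1, π_2, … into P one at a time, bumping the leftmost entry strictly greater than the inserted value down to the next row. The recording tableau Q records, in position (i, j), the step at which that cell was added to P.
  Insert 5 (step 1): P = [5];  Q = [1]
  Insert 9 (step 2): P = [5, 9];  Q = [1, 2]
  Insert 7 (step 3): P = [5, 7] / [9];  Q = [1, 2] / [3]
  Insert 2 (step 4): P = [2, 7] / [5] / [9];  Q = [1, 2] / [3] / [4]
  Insert 6 (step 5): P = [2, 6] / [5, 7] / [9];  Q = [1, 2] / [3, 5] / [4]
  Insert 4 (step 6): P = [2, 4] / [5, 6] / [7] / [9];  Q = [1, 2] / [3, 5] / [4] / [6]
  Insert 3 (step 7): P = [2, 3] / [4, 6] / [5] / [7] / [9];  Q = [1, 2] / [3, 5] / [4] / [6] / [7]
  Insert 8 (step 8): P = [2, 3, 8] / [4, 6] / [5] / [7] / [9];  Q = [1, 2, 8] / [3, 5] / [4] / [6] / [7]
  Insert 1 (step 9): P = [1, 3, 8] / [2, 6] / [4] / [5] / [7] / [9];  Q = [1, 2, 8] / [3, 5] / [4] / [6] / [7] / [9]
Final shape: (3, 2, 1, 1, 1, 1).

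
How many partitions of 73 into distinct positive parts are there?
q(73) = 40026

A partition into distinct parts is a strictly decreasing sequence summing to n. The recurrence d(n, m) = d(n, m−1) + d(n−m, m−1) (use part m at most once) with q(n) = d(n, n) gives q(73) = 40026. (Euler's theorem: # distinct-part partitions = # odd-part partitions.)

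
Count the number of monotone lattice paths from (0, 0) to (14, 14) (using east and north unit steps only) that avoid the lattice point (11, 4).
Number of paths = 39726210

Total paths from (0, 0) to (14, 14): C(28, 14) = 40116600. Paths through (11, 4): (paths (0, 0) → (11, 4)) × (paths (11, 4) → (14, 14)) = C(15, 11) · C(13, 3) = 1365 · 286 = 390390. Avoidance count = 40116600 − 390390 = 39726210.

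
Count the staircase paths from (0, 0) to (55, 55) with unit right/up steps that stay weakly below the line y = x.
C_55 = 1759414616608818870992479875972

These NE paths below the diagonal are counted by the Catalan number C_n = (1/(n + 1)) · C(2n, n). For n = 55: C_55 = (1/56) · C(110, 55) = 98527218530093856775578873054432/56 = 1759414616608818870992479875972.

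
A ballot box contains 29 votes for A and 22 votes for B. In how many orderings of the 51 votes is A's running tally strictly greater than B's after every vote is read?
Strict-lead orderings = 21422369201800

Total orderings of the 51 votes with 29 for A: C(51, 29) = 156077261327400. By the Bertrand ballot formula (Cycle Lemma / reflection principle), the number of orderings in which A is strictly ahead of B throughout is (p − q)/(p + q) · C(p + q, p) = (29 − 22)/(29 + 22) · 156077261327400 = 21422369201800.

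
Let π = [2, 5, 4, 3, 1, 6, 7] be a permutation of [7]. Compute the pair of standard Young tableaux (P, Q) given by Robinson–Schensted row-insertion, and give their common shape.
P = [1, 3, 6, 7] / [2] / [4] / [5];  Q = [1, 2, 6, 7] / [3] / [4] / [5];  common shape = (4, 1, 1, 1)

Row-insert the values π_1, π_2, … into P one at a time, bumping the leftmost entry strictly greater than the inserted value down to the next row. The recording tableau Q records, in position (i, j), the step at which that cell was added to P.
  Insert 2 (step 1): P = [2];  Q = [1]
  Insert 5 (step 2): P = [2, 5];  Q = [1, 2]
  Insert 4 (step 3): P = [2, 4] / [5];  Q = [1, 2] / [3]
  Insert 3 (step 4): P = [2, 3] / [4] / [5];  Q = [1, 2] / [3] / [4]
  Insert 1 (step 5): P = [1, 3] / [2] / [4] / [5];  Q = [1, 2] / [3] / [4] / [5]
  Insert 6 (step 6): P = [1, 3, 6] / [2] / [4] / [5];  Q = [1, 2, 6] / [3] / [4] / [5]
  Insert 7 (step 7): P = [1, 3, 6, 7] / [2] / [4] / [5];  Q = [1, 2, 6, 7] / [3] / [4] / [5]
Final shape: (4, 1, 1, 1).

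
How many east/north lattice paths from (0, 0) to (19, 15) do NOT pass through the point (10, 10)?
Number of paths = 1486086008

Total paths from (0, 0) to (19, 15): C(34, 19) = 1855967520. Paths through (10, 10): (paths (0, 0) → (10, 10)) × (paths (10, 10) → (19, 15)) = C(20, 10) · C(14, 9) = 184756 · 2002 = 369881512. Avoidance count = 1855967520 − 369881512 = 1486086008.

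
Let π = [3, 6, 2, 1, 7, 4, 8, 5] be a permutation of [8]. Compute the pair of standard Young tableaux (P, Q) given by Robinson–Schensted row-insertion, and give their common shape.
P = [1, 4, 5, 8] / [2, 6, 7] / [3];  Q = [1, 2, 5, 7] / [3, 6, 8] / [4];  common shape = (4, 3, 1)

Row-insert the values π_1, π_2, … into P one at a time, bumping the leftmost entry strictly greater than the inserted value down to the next row. The recording tableau Q records, in position (i, j), the step at which that cell was added to P.
  Insert 3 (step 1): P = [3];  Q = [1]
  Insert 6 (step 2): P = [3, 6];  Q = [1, 2]
  Insert 2 (step 3): P = [2, 6] / [3];  Q = [1, 2] / [3]
  Insert 1 (step 4): P = [1, 6] / [2] / [3];  Q = [1, 2] / [3] / [4]
  Insert 7 (step 5): P = [1, 6, 7] / [2] / [3];  Q = [1, 2, 5] / [3] / [4]
  Insert 4 (step 6): P = [1, 4, 7] / [2, 6] / [3];  Q = [1, 2, 5] / [3, 6] / [4]
  Insert 8 (step 7): P = [1, 4, 7, 8] / [2, 6] / [3];  Q = [1, 2, 5, 7] / [3, 6] / [4]
  Insert 5 (step 8): P = [1, 4, 5, 8] / [2, 6, 7] / [3];  Q = [1, 2, 5, 7] / [3, 6, 8] / [4]
Final shape: (4, 3, 1).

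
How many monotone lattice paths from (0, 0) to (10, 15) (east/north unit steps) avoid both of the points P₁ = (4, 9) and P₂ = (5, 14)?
Number of paths = 2564072

Inclusion–exclusion. Total paths: C(25, 10) = 3268760. Through P₁: C(13, 4)·C(12, 6) = 660660. Through P₂: C(19, 5)·C(6, 5) = 69768. Since P₁ is strictly southwest of P₂, a monotone path through both must visit P₁ then P₂; paths through both = C(13, 4)·C(6, 1)·C(6, 5) = 25740. Avoid both = 3268760 − 660660 − 69768 + 25740 = 2564072.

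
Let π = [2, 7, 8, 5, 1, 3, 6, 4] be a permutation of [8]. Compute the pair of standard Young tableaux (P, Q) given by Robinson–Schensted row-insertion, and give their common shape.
P = [1, 3, 4] / [2, 5, 6] / [7, 8];  Q = [1, 2, 3] / [4, 6, 7] / [5, 8];  common shape = (3, 3, 2)

Row-insert the values π_1, π_2, … into P one at a time, bumping the leftmost entry strictly greater than the inserted value down to the next row. The recording tableau Q records, in position (i, j), the step at which that cell was added to P.
  Insert 2 (step 1): P = [2];  Q = [1]
  Insert 7 (step 2): P = [2, 7];  Q = [1, 2]
  Insert 8 (step 3): P = [2, 7, 8];  Q = [1, 2, 3]
  Insert 5 (step 4): P = [2, 5, 8] / [7];  Q = [1, 2, 3] / [4]
  Insert 1 (step 5): P = [1, 5, 8] / [2] / [7];  Q = [1, 2, 3] / [4] / [5]
  Insert 3 (step 6): P = [1, 3, 8] / [2, 5] / [7];  Q = [1, 2, 3] / [4, 6] / [5]
  Insert 6 (step 7): P = [1, 3, 6] / [2, 5, 8] / [7];  Q = [1, 2, 3] / [4, 6, 7] / [5]
  Insert 4 (step 8): P = [1, 3, 4] / [2, 5, 6] / [7, 8];  Q = [1, 2, 3] / [4, 6, 7] / [5, 8]
Final shape: (3, 3, 2).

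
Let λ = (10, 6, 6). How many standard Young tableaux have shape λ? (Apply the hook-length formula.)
# SYT of shape (10, 6, 6) = 19399380

Hook-length formula: f^λ = n! / Π hook(c), product over all cells c of the Young diagram. For λ = (10, 6, 6), n = 22 boxes. Hook lengths by row (left-to-right, top-to-bottom): [12, 11, 10, 9, 8, 7, 4, 3, 2, 1]; [7, 6, 5, 4, 3, 2]; [6, 5, 4, 3, 2, 1]. Product of hooks = 57940033536000. So f^λ = 22! / 57940033536000 = 1124000727777607680000 / 57940033536000 = 19399380.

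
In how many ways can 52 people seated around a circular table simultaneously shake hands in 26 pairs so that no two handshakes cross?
C_26 = 18367353072152

These noncrossing handshakes are counted by the Catalan number C_n = (1/(n + 1)) · C(2n, n). For n = 26: C_26 = (1/27) · C(52, 26) = 495918532948104/27 = 18367353072152.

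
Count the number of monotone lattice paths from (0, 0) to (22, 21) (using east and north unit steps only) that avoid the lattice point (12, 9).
Number of paths = 861980823080

Total paths from (0, 0) to (22, 21): C(43, 22) = 1052049481860. Paths through (12, 9): (paths (0, 0) → (12, 9)) × (paths (12, 9) → (22, 21)) = C(21, 12) · C(22, 10) = 293930 · 646646 = 190068658780. Avoidance count = 1052049481860 − 190068658780 = 861980823080.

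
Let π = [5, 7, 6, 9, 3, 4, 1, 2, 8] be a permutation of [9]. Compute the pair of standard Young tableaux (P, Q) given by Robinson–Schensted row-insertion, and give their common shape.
P = [1, 2, 8] / [3, 4, 9] / [5, 6] / [7];  Q = [1, 2, 4] / [3, 6, 9] / [5, 8] / [7];  common shape = (3, 3, 2, 1)

Row-insert the values π_1, π_2, … into P one at a time, bumping the leftmost entry strictly greater than the inserted value down to the next row. The recording tableau Q records, in position (i, j), the step at which that cell was added to P.
  Insert 5 (step 1): P = [5];  Q = [1]
  Insert 7 (step 2): P = [5, 7];  Q = [1, 2]
  Insert 6 (step 3): P = [5, 6] / [7];  Q = [1, 2] / [3]
  Insert 9 (step 4): P = [5, 6, 9] / [7];  Q = [1, 2, 4] / [3]
  Insert 3 (step 5): P = [3, 6, 9] / [5] / [7];  Q = [1, 2, 4] / [3] / [5]
  Insert 4 (step 6): P = [3, 4, 9] / [5, 6] / [7];  Q = [1, 2, 4] / [3, 6] / [5]
  Insert 1 (step 7): P = [1, 4, 9] / [3, 6] / [5] / [7];  Q = [1, 2, 4] / [3, 6] / [5] / [7]
  Insert 2 (step 8): P = [1, 2, 9] / [3, 4] / [5, 6] / [7];  Q = [1, 2, 4] / [3, 6] / [5, 8] / [7]
  Insert 8 (step 9): P = [1, 2, 8] / [3, 4, 9] / [5, 6] / [7];  Q = [1, 2, 4] / [3, 6, 9] / [5, 8] / [7]
Final shape: (3, 3, 2, 1).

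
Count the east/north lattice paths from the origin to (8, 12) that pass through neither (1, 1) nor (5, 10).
Number of paths = 46592

Inclusion–exclusion. Total paths: C(20, 8) = 125970. Through P₁: C(2, 1)·C(18, 7) = 63648. Through P₂: C(15, 5)·C(5, 3) = 30030. Since P₁ is strictly southwest of P₂, a monotone path through both must visit P₁ then P₂; paths through both = C(2, 1)·C(13, 4)·C(5, 3) = 14300. Avoid both = 125970 − 63648 − 30030 + 14300 = 46592.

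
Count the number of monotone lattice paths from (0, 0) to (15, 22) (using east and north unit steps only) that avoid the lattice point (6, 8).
Number of paths = 6910178190

Total paths from (0, 0) to (15, 22): C(37, 15) = 9364199760. Paths through (6, 8): (paths (0, 0) → (6, 8)) × (paths (6, 8) → (15, 22)) = C(14, 6) · C(23, 9) = 3003 · 817190 = 2454021570. Avoidance count = 9364199760 − 2454021570 = 6910178190.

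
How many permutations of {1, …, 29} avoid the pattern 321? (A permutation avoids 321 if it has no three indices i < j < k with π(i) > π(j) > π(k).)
C_29 = 1002242216651368

These 321-avoiding permutations are counted by the Catalan number C_n = (1/(n + 1)) · C(2n, n). For n = 29: C_29 = (1/30) · C(58, 29) = 30067266499541040/30 = 1002242216651368.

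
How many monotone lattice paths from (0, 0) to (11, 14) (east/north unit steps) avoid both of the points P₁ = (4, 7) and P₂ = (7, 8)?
Number of paths = 2250690

Inclusion–exclusion. Total paths: C(25, 11) = 4457400. Through P₁: C(11, 4)·C(14, 7) = 1132560. Through P₂: C(15, 7)·C(10, 4) = 1351350. Since P₁ is strictly southwest of P₂, a monotone path through both must visit P₁ then P₂; paths through both = C(11, 4)·C(4, 3)·C(10, 4) = 277200. Avoid both = 4457400 − 1132560 − 1351350 + 277200 = 2250690.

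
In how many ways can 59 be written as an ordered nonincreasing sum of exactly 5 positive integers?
p(59, 5 parts) = 4932

Partitions of n into exactly k parts are in bijection with partitions of n − k into at most k parts (subtract 1 from each part). So p(59, exactly 5) = p(54, parts ≤ 5). Computing via the recurrence p(m, j) = p(m, j−1) + p(m−j, j) gives 4932.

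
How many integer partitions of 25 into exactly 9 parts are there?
p(25, 9 parts) = 201

Partitions of n into exactly k parts are in bijection with partitions of n − k into at most k parts (subtract 1 from each part). So p(25, exactly 9) = p(16, parts ≤ 9). Computing via the recurrence p(m, j) = p(m, j−1) + p(m−j, j) gives 201.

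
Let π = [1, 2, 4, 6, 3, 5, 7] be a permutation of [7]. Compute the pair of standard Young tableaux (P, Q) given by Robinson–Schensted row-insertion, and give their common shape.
P = [1, 2, 3, 5, 7] / [4, 6];  Q = [1, 2, 3, 4, 7] / [5, 6];  common shape = (5, 2)

Row-insert the values π_1, π_2, … into P one at a time, bumping the leftmost entry strictly greater than the inserted value down to the next row. The recording tableau Q records, in position (i, j), the step at which that cell was added to P.
  Insert 1 (step 1): P = [1];  Q = [1]
  Insert 2 (step 2): P = [1, 2];  Q = [1, 2]
  Insert 4 (step 3): P = [1, 2, 4];  Q = [1, 2, 3]
  Insert 6 (step 4): P = [1, 2, 4, 6];  Q = [1, 2, 3, 4]
  Insert 3 (step 5): P = [1, 2, 3, 6] / [4];  Q = [1, 2, 3, 4] / [5]
  Insert 5 (step 6): P = [1, 2, 3, 5] / [4, 6];  Q = [1, 2, 3, 4] / [5, 6]
  Insert 7 (step 7): P = [1, 2, 3, 5, 7] / [4, 6];  Q = [1, 2, 3, 4, 7] / [5, 6]
Final shape: (5, 2).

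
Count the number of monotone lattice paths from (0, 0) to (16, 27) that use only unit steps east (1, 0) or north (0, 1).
Number of paths = 265182149218

A monotone lattice path from (0, 0) to (16, 27) consists of 16 east steps and 27 north steps in some order, so it is determined by which 16 of the 43 steps are east. The count is C(43, 16) = 265182149218.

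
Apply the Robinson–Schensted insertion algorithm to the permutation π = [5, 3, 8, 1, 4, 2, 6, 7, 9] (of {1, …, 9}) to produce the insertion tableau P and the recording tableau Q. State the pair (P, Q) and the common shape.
P = [1, 2, 6, 7, 9] / [3, 4] / [5, 8];  Q = [1, 3, 7, 8, 9] / [2, 5] / [4, 6];  common shape = (5, 2, 2)

Row-insert the values π_1, π_2, … into P one at a time, bumping the leftmost entry strictly greater than the inserted value down to the next row. The recording tableau Q records, in position (i, j), the step at which that cell was added to P.
  Insert 5 (step 1): P = [5];  Q = [1]
  Insert 3 (step 2): P = [3] / [5];  Q = [1] / [2]
  Insert 8 (step 3): P = [3, 8] / [5];  Q = [1, 3] / [2]
  Insert 1 (step 4): P = [1, 8] / [3] / [5];  Q = [1, 3] / [2] / [4]
  Insert 4 (step 5): P = [1, 4] / [3, 8] / [5];  Q = [1, 3] / [2, 5] / [4]
  Insert 2 (step 6): P = [1, 2] / [3, 4] / [5, 8];  Q = [1, 3] / [2, 5] / [4, 6]
  Insert 6 (step 7): P = [1, 2, 6] / [3, 4] / [5, 8];  Q = [1, 3, 7] / [2, 5] / [4, 6]
  Insert 7 (step 8): P = [1, 2, 6, 7] / [3, 4] / [5, 8];  Q = [1, 3, 7, 8] / [2, 5] / [4, 6]
  Insert 9 (step 9): P = [1, 2, 6, 7, 9] / [3, 4] / [5, 8];  Q = [1, 3, 7, 8, 9] / [2, 5] / [4, 6]
Final shape: (5, 2, 2).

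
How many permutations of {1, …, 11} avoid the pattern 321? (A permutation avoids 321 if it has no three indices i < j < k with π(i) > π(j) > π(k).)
C_11 = 58786

These 321-avoiding permutations are counted by the Catalan number C_n = (1/(n + 1)) · C(2n, n). For n = 11: C_11 = (1/12) · C(22, 11) = 705432/12 = 58786.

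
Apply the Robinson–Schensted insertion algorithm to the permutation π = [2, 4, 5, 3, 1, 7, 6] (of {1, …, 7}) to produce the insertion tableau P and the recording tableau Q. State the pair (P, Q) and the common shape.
P = [1, 3, 5, 6] / [2, 7] / [4];  Q = [1, 2, 3, 6] / [4, 7] / [5];  common shape = (4, 2, 1)

Row-insert the values π_1, π_2, … into P one at a time, bumping the leftmost entry strictly greater than the inserted value down to the next row. The recording tableau Q records, in position (i, j), the step at which that cell was added to P.
  Insert 2 (step 1): P = [2];  Q = [1]
  Insert 4 (step 2): P = [2, 4];  Q = [1, 2]
  Insert 5 (step 3): P = [2, 4, 5];  Q = [1, 2, 3]
  Insert 3 (step 4): P = [2, 3, 5] / [4];  Q = [1, 2, 3] / [4]
  Insert 1 (step 5): P = [1, 3, 5] / [2] / [4];  Q = [1, 2, 3] / [4] / [5]
  Insert 7 (step 6): P = [1, 3, 5, 7] / [2] / [4];  Q = [1, 2, 3, 6] / [4] / [5]
  Insert 6 (step 7): P = [1, 3, 5, 6] / [2, 7] / [4];  Q = [1, 2, 3, 6] / [4, 7] / [5]
Final shape: (4, 2, 1).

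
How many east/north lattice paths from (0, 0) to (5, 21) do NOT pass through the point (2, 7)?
Number of paths = 41300

Total paths from (0, 0) to (5, 21): C(26, 5) = 65780. Paths through (2, 7): (paths (0, 0) → (2, 7)) × (paths (2, 7) → (5, 21)) = C(9, 2) · C(17, 3) = 36 · 680 = 24480. Avoidance count = 65780 − 24480 = 41300.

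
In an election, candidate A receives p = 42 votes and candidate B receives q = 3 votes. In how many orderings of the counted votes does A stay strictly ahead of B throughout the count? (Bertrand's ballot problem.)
Strict-lead orderings = 12298

Total orderings of the 45 votes with 42 for A: C(45, 42) = 14190. By the Bertrand ballot formula (Cycle Lemma / reflection principle), the number of orderings in which A is strictly ahead of B throughout is (p − q)/(p + q) · C(p + q, p) = (42 − 3)/(42 + 3) · 14190 = 12298.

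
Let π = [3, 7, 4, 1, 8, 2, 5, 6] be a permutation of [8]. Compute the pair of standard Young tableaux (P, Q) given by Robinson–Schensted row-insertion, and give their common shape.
P = [1, 2, 5, 6] / [3, 4, 8] / [7];  Q = [1, 2, 5, 8] / [3, 6, 7] / [4];  common shape = (4, 3, 1)

Row-insert the values π_1, π_2, … into P one at a time, bumping the leftmost entry strictly greater than the inserted value down to the next row. The recording tableau Q records, in position (i, j), the step at which that cell was added to P.
  Insert 3 (step 1): P = [3];  Q = [1]
  Insert 7 (step 2): P = [3, 7];  Q = [1, 2]
  Insert 4 (step 3): P = [3, 4] / [7];  Q = [1, 2] / [3]
  Insert 1 (step 4): P = [1, 4] / [3] / [7];  Q = [1, 2] / [3] / [4]
  Insert 8 (step 5): P = [1, 4, 8] / [3] / [7];  Q = [1, 2, 5] / [3] / [4]
  Insert 2 (step 6): P = [1, 2, 8] / [3, 4] / [7];  Q = [1, 2, 5] / [3, 6] / [4]
  Insert 5 (step 7): P = [1, 2, 5] / [3, 4, 8] / [7];  Q = [1, 2, 5] / [3, 6, 7] / [4]
  Insert 6 (step 8): P = [1, 2, 5, 6] / [3, 4, 8] / [7];  Q = [1, 2, 5, 8] / [3, 6, 7] / [4]
Final shape: (4, 3, 1).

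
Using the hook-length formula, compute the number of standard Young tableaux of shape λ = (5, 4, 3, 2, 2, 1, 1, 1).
# SYT of shape (5, 4, 3, 2, 2, 1, 1, 1) = 40738698

Hook-length formula: f^λ = n! / Π hook(c), product over all cells c of the Young diagram. For λ = (5, 4, 3, 2, 2, 1, 1, 1), n = 19 boxes. Hook lengths by row (left-to-right, top-to-bottom): [12, 8, 5, 3, 1]; [10, 6, 3, 1]; [8, 4, 1]; [6, 2]; [5, 1]; [3]; [2]; [1]. Product of hooks = 2985984000. So f^λ = 19! / 2985984000 = 121645100408832000 / 2985984000 = 40738698.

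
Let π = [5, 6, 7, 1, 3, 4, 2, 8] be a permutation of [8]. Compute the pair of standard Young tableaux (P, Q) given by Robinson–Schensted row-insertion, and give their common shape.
P = [1, 2, 4, 8] / [3, 6, 7] / [5];  Q = [1, 2, 3, 8] / [4, 5, 6] / [7];  common shape = (4, 3, 1)

Row-insert the values π_1, π_2, … into P one at a time, bumping the leftmost entry strictly greater than the inserted value down to the next row. The recording tableau Q records, in position (i, j), the step at which that cell was added to P.
  Insert 5 (step 1): P = [5];  Q = [1]
  Insert 6 (step 2): P = [5, 6];  Q = [1, 2]
  Insert 7 (step 3): P = [5, 6, 7];  Q = [1, 2, 3]
  Insert 1 (step 4): P = [1, 6, 7] / [5];  Q = [1, 2, 3] / [4]
  Insert 3 (step 5): P = [1, 3, 7] / [5, 6];  Q = [1, 2, 3] / [4, 5]
  Insert 4 (step 6): P = [1, 3, 4] / [5, 6, 7];  Q = [1, 2, 3] / [4, 5, 6]
  Insert 2 (step 7): P = [1, 2, 4] / [3, 6, 7] / [5];  Q = [1, 2, 3] / [4, 5, 6] / [7]
  Insert 8 (step 8): P = [1, 2, 4, 8] / [3, 6, 7] / [5];  Q = [1, 2, 3, 8] / [4, 5, 6] / [7]
Final shape: (4, 3, 1).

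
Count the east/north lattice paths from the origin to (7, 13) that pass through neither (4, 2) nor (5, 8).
Number of paths = 47238

Inclusion–exclusion. Total paths: C(20, 7) = 77520. Through P₁: C(6, 4)·C(14, 3) = 5460. Through P₂: C(13, 5)·C(7, 2) = 27027. Since P₁ is strictly southwest of P₂, a monotone path through both must visit P₁ then P₂; paths through both = C(6, 4)·C(7, 1)·C(7, 2) = 2205. Avoid both = 77520 − 5460 − 27027 + 2205 = 47238.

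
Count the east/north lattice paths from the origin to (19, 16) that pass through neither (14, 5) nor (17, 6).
Number of paths = 4005545136

Inclusion–exclusion. Total paths: C(35, 19) = 4059928950. Through P₁: C(19, 14)·C(16, 5) = 50791104. Through P₂: C(23, 17)·C(12, 2) = 6662502. Since P₁ is strictly southwest of P₂, a monotone path through both must visit P₁ then P₂; paths through both = C(19, 14)·C(4, 3)·C(12, 2) = 3069792. Avoid both = 4059928950 − 50791104 − 6662502 + 3069792 = 4005545136.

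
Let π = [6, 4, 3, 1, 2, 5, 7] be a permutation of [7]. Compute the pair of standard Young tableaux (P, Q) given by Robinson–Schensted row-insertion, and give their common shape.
P = [1, 2, 5, 7] / [3] / [4] / [6];  Q = [1, 5, 6, 7] / [2] / [3] / [4];  common shape = (4, 1, 1, 1)

Row-insert the values π_1, π_2, … into P one at a time, bumping the leftmost entry strictly greater than the inserted value down to the next row. The recording tableau Q records, in position (i, j), the step at which that cell was added to P.
  Insert 6 (step 1): P = [6];  Q = [1]
  Insert 4 (step 2): P = [4] / [6];  Q = [1] / [2]
  Insert 3 (step 3): P = [3] / [4] / [6];  Q = [1] / [2] / [3]
  Insert 1 (step 4): P = [1] / [3] / [4] / [6];  Q = [1] / [2] / [3] / [4]
  Insert 2 (step 5): P = [1, 2] / [3] / [4] / [6];  Q = [1, 5] / [2] / [3] / [4]
  Insert 5 (step 6): P = [1, 2, 5] / [3] / [4] / [6];  Q = [1, 5, 6] / [2] / [3] / [4]
  Insert 7 (step 7): P = [1, 2, 5, 7] / [3] / [4] / [6];  Q = [1, 5, 6, 7] / [2] / [3] / [4]
Final shape: (4, 1, 1, 1).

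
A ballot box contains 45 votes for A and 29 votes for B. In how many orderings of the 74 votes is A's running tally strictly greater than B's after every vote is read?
Strict-lead orderings = 67622004810892365568

Total orderings of the 74 votes with 45 for A: C(74, 45) = 312751772250377190752. By the Bertrand ballot formula (Cycle Lemma / reflection principle), the number of orderings in which A is strictly ahead of B throughout is (p − q)/(p + q) · C(p + q, p) = (45 − 29)/(45 + 29) · 312751772250377190752 = 67622004810892365568.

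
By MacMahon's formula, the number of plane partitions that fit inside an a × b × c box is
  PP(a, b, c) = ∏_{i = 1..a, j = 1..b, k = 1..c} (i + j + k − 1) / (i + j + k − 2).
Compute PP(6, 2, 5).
PP(6, 2, 5) = 60984

Evaluate the triple product over i = 1..6, j = 1..2, k = 1..5. The factors are (2/1) · (3/2) · (4/3) · (5/4) · (6/5) · (3/2) · (4/3) · (5/4) · … (60 factors total). The numerators and denominators telescope so the product is an integer; carrying out the multiplication exactly gives PP(6, 2, 5) = 60984.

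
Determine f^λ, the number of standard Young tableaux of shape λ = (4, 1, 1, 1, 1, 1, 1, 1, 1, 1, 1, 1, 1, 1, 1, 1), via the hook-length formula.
# SYT of shape (4, 1, 1, 1, 1, 1, 1, 1, 1, 1, 1, 1, 1, 1, 1, 1) = 816

Hook-length formula: f^λ = n! / Π hook(c), product over all cells c of the Young diagram. For λ = (4, 1, 1, 1, 1, 1, 1, 1, 1, 1, 1, 1, 1, 1, 1, 1), n = 19 boxes. Hook lengths by row (left-to-right, top-to-bottom): [19, 3, 2, 1]; [15]; [14]; [13]; [12]; [11]; [10]; [9]; [8]; [7]; [6]; [5]; [4]; [3]; [2]; [1]. Product of hooks = 149074877952000. So f^λ = 19! / 149074877952000 = 121645100408832000 / 149074877952000 = 816.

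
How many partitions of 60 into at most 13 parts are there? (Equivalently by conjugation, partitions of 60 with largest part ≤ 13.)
p(60, parts ≤ 13) = 414624

Use the recurrence p(n, m) = p(n, m−1) + p(n−m, m): either the largest part is < m (count p(n, m−1)) or the largest part is exactly m (remove one copy of m, count p(n−m, m)). With p(0, ·) = 1 this gives p(60, parts ≤ 13) = 414624. (By conjugating Young diagrams, this also counts partitions of 60 into at most 13 parts.)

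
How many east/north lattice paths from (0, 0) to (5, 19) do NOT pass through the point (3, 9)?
Number of paths = 27984

Total paths from (0, 0) to (5, 19): C(24, 5) = 42504. Paths through (3, 9): (paths (0, 0) → (3, 9)) × (paths (3, 9) → (5, 19)) = C(12, 3) · C(12, 2) = 220 · 66 = 14520. Avoidance count = 42504 − 14520 = 27984.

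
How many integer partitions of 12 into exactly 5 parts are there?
p(12, 5 parts) = 13

Partitions of n into exactly k parts ↔ partitions of n − k into at most k parts (subtract 1 from each part). For n = 12, k = 5, the partitions are: 8+1+1+1+1, 7+2+1+1+1, 6+3+1+1+1, 6+2+2+1+1, 5+4+1+1+1, 5+3+2+1+1, 5+2+2+2+1, 4+4+2+1+1, 4+3+3+1+1, 4+3+2+2+1, 4+2+2+2+2, 3+3+3+2+1, 3+3+2+2+2. Count = 13.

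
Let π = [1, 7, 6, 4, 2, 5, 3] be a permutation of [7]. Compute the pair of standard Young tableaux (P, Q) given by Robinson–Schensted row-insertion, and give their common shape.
P = [1, 2, 3] / [4, 5] / [6] / [7];  Q = [1, 2, 6] / [3, 7] / [4] / [5];  common shape = (3, 2, 1, 1)

Row-insert the values π_1, π_2, … into P one at a time, bumping the leftmost entry strictly greater than the inserted value down to the next row. The recording tableau Q records, in position (i, j), the step at which that cell was added to P.
  Insert 1 (step 1): P = [1];  Q = [1]
  Insert 7 (step 2): P = [1, 7];  Q = [1, 2]
  Insert 6 (step 3): P = [1, 6] / [7];  Q = [1, 2] / [3]
  Insert 4 (step 4): P = [1, 4] / [6] / [7];  Q = [1, 2] / [3] / [4]
  Insert 2 (step 5): P = [1, 2] / [4] / [6] / [7];  Q = [1, 2] / [3] / [4] / [5]
  Insert 5 (step 6): P = [1, 2, 5] / [4] / [6] / [7];  Q = [1, 2, 6] / [3] / [4] / [5]
  Insert 3 (step 7): P = [1, 2, 3] / [4, 5] / [6] / [7];  Q = [1, 2, 6] / [3, 7] / [4] / [5]
Final shape: (3, 2, 1, 1).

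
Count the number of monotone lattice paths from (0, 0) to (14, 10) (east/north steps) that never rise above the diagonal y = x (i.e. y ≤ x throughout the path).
Number of paths = 653752

By the reflection principle (André's argument), the number of monotone paths to (14, 10) with n ≤ m that never go above y = x is C(24, 14) − C(24, 15) = 1961256 − 1307504 = 653752.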